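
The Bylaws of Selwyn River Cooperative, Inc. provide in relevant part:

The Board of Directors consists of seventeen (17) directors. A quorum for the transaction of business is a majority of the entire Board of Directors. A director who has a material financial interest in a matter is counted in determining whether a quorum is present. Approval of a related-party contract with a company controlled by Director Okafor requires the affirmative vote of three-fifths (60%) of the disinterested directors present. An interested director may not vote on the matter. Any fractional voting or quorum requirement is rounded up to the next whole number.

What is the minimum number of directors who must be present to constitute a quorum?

9

A majority of 17 is 9.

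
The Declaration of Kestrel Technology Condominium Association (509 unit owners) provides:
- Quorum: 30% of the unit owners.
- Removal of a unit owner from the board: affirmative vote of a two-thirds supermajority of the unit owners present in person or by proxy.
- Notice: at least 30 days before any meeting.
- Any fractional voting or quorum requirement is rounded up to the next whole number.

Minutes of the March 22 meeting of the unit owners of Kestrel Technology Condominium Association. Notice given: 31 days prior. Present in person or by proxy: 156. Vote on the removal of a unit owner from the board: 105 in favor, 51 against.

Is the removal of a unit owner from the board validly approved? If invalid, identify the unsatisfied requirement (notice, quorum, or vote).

Notice: 31 days given; 30 required. Satisfied.
Quorum: 30% of 509 = 152.70, rounded up to 153; 156 present. Satisfied.
Vote: requires two-thirds of those present (156); 2/3 of 156 = 104, so 104 needed; 105 in favor. Satisfied.

Valid — all requirements satisfied.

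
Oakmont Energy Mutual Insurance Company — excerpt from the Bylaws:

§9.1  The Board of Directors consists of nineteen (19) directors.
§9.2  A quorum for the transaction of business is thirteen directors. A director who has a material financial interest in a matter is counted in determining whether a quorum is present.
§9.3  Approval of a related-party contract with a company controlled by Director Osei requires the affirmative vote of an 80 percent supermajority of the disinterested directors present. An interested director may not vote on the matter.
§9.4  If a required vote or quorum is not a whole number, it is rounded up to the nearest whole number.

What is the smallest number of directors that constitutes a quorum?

13

The quorum is fixed at 13.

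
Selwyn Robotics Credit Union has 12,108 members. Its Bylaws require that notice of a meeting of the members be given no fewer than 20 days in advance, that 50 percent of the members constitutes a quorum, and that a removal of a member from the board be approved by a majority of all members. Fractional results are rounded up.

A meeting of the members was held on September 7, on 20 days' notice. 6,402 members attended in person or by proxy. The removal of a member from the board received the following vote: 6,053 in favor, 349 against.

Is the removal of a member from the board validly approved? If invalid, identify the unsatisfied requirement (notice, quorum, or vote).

Invalid — vote requirement not satisfied.

Notice: 20 days given; 20 required. Satisfied.
Quorum: 50% of 12,108 = 6,054; 6,402 present. Satisfied.
Vote: requires a majority of all members (12,108); a majority of 12108 is 6055, so 6,055 needed; 6,053 in favor. Not satisfied.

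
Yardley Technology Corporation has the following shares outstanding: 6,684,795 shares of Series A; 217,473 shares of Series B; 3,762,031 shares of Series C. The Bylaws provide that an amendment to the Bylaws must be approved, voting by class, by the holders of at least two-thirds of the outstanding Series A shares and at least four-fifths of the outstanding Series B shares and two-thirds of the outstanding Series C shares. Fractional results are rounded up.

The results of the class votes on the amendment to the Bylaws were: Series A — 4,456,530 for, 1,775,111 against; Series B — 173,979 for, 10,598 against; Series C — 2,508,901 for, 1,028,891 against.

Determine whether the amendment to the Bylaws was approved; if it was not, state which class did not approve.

Approved — every class gave the required vote.

Series A: 2/3 of 6684795 = 4456530; 4,456,530 required, 4,456,530 in favor — approved.
Series B: 4/5 of 217473 = 173978.40, rounded up to 173979; 173,979 required, 173,979 in favor — approved.
Series C: 2/3 of 3762031 = 2508020.67, rounded up to 2508021; 2,508,021 required, 2,508,901 in favor — approved.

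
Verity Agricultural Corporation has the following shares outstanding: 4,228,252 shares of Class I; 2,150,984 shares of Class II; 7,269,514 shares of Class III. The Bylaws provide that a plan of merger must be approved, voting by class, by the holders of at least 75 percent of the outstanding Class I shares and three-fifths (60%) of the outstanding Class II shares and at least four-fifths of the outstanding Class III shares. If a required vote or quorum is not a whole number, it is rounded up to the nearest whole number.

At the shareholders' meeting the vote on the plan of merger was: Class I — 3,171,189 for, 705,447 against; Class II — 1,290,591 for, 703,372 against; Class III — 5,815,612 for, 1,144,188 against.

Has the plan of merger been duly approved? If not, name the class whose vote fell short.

Approved — every class gave the required vote.

Class I: 3/4 of 4228252 = 3171189; 3,171,189 required, 3,171,189 in favor — approved.
Class II: 3/5 of 2150984 = 1290590.40, rounded up to 1290591; 1,290,591 required, 1,290,591 in favor — approved.
Class III: 4/5 of 7269514 = 5815611.20, rounded up to 5815612; 5,815,612 required, 5,815,612 in favor — approved.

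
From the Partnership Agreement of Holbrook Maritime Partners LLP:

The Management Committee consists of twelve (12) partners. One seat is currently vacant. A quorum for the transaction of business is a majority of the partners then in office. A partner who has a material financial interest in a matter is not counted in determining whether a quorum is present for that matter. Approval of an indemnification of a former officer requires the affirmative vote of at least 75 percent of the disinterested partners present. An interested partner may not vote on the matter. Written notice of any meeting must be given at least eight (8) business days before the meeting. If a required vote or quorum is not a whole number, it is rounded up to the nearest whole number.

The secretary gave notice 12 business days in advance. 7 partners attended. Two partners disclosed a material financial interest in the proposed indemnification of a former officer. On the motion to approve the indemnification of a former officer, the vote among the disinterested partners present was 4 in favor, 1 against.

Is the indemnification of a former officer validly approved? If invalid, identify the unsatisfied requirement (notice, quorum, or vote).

Invalid — quorum requirement not satisfied.

Notice: 12 business days given; 8 required (12 ≥ 8). Satisfied.
Quorum: 7 present, but the 2 interested partners do not count, leaving 5. Quorum is 6. Not satisfied.
Vote: the indemnification of a former officer requires three-fourths of the disinterested partners present (7 − 2 = 5). 3/4 of 5 = 3.75, rounded up to 4, so 4 affirmative votes are needed; 4 voted in favor. Satisfied. (Moot — without a quorum no business can be validly transacted.)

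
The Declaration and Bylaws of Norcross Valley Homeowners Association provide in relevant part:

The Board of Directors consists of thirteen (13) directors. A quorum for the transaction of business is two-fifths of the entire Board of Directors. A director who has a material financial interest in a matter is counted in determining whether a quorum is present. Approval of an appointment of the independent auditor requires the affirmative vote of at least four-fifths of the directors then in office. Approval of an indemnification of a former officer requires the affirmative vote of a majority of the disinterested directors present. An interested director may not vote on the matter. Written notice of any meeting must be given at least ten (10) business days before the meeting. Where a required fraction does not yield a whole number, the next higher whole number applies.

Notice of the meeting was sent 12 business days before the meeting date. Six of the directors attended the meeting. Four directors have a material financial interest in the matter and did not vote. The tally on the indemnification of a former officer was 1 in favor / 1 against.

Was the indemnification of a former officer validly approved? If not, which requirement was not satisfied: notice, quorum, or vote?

Notice: 12 business days given; 10 required (12 ≥ 10). Satisfied.
Quorum: 6 present (interested directors count toward quorum); quorum is 6. Satisfied.
Vote: the indemnification of a former officer requires a majority of the disinterested directors present (6 − 4 = 2). A majority of 2 is 2, so 2 affirmative votes are needed; 1 voted in favor. Not satisfied.

Invalid — vote requirement not satisfied.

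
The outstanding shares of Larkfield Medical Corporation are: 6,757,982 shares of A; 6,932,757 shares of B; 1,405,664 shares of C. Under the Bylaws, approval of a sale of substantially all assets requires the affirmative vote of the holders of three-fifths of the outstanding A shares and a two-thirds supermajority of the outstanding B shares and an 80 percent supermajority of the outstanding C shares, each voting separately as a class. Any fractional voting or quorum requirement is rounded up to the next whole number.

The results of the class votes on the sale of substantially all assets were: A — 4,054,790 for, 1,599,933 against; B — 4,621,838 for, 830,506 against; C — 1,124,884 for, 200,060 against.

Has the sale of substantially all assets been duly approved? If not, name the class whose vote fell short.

A: 3/5 of 6757982 = 4054789.20, rounded up to 4054790; 4,054,790 required, 4,054,790 in favor — approved.
B: 2/3 of 6932757 = 4621838; 4,621,838 required, 4,621,838 in favor — approved.
C: 4/5 of 1405664 = 1124531.20, rounded up to 1124532; 1,124,532 required, 1,124,884 in favor — approved.

Approved — every class gave the required vote.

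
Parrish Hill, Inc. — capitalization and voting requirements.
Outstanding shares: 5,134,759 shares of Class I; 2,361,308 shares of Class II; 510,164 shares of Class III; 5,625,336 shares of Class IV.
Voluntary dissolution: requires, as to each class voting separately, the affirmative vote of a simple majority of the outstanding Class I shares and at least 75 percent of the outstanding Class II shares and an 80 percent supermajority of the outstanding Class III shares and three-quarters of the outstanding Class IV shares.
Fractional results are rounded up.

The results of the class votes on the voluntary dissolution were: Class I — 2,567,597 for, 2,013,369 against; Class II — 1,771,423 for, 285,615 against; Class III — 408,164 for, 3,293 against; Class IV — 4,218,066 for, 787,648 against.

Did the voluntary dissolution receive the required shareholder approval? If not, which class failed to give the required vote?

Not approved — the Class IV shares did not give the required vote.

Class I: a majority of 5134759 is 2567380; 2,567,380 required, 2,567,597 in favor — approved.
Class II: 3/4 of 2361308 = 1770981; 1,770,981 required, 1,771,423 in favor — approved.
Class III: 4/5 of 510164 = 408131.20, rounded up to 408132; 408,132 required, 408,164 in favor — approved.
Class IV: 3/4 of 5625336 = 4219002; 4,219,002 required, 4,218,066 in favor — not approved.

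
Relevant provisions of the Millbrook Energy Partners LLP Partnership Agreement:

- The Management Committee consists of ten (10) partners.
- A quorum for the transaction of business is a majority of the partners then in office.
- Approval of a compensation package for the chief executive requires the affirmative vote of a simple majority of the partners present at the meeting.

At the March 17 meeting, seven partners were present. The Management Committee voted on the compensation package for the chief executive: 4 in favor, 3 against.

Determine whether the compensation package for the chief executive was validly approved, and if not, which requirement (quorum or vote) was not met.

Quorum: 7 present; quorum is 6. Satisfied.
Vote: the compensation package for the chief executive requires a majority of the partners present (7). A majority of 7 is 4, so 4 affirmative votes are needed; 4 voted in favor. Satisfied.

Valid — all requirements satisfied.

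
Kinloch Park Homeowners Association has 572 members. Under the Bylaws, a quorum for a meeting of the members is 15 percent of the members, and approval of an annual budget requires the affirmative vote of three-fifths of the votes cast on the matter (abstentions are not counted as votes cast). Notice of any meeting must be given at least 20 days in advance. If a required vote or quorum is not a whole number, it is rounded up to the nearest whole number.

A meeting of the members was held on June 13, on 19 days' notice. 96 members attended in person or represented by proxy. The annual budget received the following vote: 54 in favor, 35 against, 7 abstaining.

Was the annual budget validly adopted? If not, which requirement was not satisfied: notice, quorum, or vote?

Notice: 19 days given; 20 required. Not satisfied.
Quorum: 15% of 572 = 85.80, rounded up to 86; 96 present. Satisfied.
Vote: requires three-fifths of the votes cast (96 − 7 abstaining = 89); 3/5 of 89 = 53.40, rounded up to 54, so 54 needed; 54 in favor. Satisfied.

Invalid — notice requirement not satisfied.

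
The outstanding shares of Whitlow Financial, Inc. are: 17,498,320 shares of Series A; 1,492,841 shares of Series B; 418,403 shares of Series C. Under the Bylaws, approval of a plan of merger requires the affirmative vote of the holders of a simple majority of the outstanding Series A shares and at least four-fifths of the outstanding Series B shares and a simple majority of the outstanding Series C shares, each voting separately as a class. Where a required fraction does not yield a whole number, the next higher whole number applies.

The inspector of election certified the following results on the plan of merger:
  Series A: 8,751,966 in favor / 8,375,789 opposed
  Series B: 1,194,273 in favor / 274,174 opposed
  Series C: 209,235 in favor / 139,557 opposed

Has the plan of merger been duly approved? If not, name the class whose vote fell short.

Approved — every class gave the required vote.

Series A: a majority of 17498320 is 8749161; 8,749,161 required, 8,751,966 in favor — approved.
Series B: 4/5 of 1492841 = 1194272.80, rounded up to 1194273; 1,194,273 required, 1,194,273 in favor — approved.
Series C: a majority of 418403 is 209202; 209,202 required, 209,235 in favor — approved.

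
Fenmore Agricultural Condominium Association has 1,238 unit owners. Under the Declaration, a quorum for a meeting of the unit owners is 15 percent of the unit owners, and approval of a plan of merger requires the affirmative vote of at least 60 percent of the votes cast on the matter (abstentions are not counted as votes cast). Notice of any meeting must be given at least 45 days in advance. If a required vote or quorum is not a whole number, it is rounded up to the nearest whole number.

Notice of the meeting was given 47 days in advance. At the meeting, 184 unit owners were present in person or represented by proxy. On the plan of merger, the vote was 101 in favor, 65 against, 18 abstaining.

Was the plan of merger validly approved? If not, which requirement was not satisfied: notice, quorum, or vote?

Invalid — quorum requirement not satisfied.

Notice: 47 days given; 45 required. Satisfied.
Quorum: 15% of 1,238 = 185.70, rounded up to 186; 184 present. Not satisfied.
Vote: requires three-fifths of the votes cast (184 − 18 abstaining = 166); 3/5 of 166 = 99.60, rounded up to 100, so 100 needed; 101 in favor. Satisfied.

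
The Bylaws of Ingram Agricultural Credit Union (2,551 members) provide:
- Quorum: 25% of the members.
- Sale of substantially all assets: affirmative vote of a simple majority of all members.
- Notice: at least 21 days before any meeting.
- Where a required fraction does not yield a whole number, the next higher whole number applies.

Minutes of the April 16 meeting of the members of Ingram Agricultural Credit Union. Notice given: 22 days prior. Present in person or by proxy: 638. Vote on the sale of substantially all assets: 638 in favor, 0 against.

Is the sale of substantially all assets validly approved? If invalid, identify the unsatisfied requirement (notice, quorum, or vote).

Notice: 22 days given; 21 required. Satisfied.
Quorum: 25% of 2,551 = 637.75, rounded up to 638; 638 present. Satisfied.
Vote: requires a majority of all members (2,551); a majority of 2551 is 1276, so 1,276 needed; 638 in favor. Not satisfied.

Invalid — vote requirement not satisfied.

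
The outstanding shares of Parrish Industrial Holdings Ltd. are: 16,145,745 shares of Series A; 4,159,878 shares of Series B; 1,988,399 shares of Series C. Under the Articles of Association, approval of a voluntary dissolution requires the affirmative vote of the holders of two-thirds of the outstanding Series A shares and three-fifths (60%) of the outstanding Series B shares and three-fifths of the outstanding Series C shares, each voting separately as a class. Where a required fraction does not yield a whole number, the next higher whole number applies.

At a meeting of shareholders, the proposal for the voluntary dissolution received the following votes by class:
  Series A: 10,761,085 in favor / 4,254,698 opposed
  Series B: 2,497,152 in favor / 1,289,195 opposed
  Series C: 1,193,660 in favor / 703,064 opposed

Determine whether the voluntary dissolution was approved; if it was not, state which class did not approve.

Series A: 2/3 of 16145745 = 10763830; 10,763,830 required, 10,761,085 in favor — not approved.
Series B: 3/5 of 4159878 = 2495926.80, rounded up to 2495927; 2,495,927 required, 2,497,152 in favor — approved.
Series C: 3/5 of 1988399 = 1193039.40, rounded up to 1193040; 1,193,040 required, 1,193,660 in favor — approved.

Not approved — the Series A shares did not give the required vote.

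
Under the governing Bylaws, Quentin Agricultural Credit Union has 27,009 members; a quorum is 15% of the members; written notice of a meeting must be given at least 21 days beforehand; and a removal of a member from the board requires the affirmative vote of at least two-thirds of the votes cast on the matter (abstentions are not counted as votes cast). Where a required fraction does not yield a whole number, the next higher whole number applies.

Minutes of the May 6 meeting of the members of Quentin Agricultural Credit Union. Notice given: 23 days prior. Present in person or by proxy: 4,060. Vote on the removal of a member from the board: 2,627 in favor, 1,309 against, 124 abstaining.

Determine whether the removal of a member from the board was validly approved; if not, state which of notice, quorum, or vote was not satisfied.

Valid — all requirements satisfied.

Notice: 23 days given; 21 required. Satisfied.
Quorum: 15% of 27,009 = 4,051.35, rounded up to 4,052; 4,060 present. Satisfied.
Vote: requires two-thirds of the votes cast (4,060 − 124 abstaining = 3,936); 2/3 of 3936 = 2624, so 2,624 needed; 2,627 in favor. Satisfied.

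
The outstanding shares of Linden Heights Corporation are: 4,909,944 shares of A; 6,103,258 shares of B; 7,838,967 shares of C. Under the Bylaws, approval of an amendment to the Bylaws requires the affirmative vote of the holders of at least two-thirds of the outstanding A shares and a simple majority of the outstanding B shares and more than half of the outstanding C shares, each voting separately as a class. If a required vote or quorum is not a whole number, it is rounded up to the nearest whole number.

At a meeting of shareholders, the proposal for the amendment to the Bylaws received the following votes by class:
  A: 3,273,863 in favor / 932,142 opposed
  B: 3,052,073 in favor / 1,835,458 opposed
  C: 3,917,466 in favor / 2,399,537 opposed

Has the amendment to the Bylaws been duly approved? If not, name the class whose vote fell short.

Not approved — the C shares did not give the required vote.

A: 2/3 of 4909944 = 3273296; 3,273,296 required, 3,273,863 in favor — approved.
B: a majority of 6103258 is 3051630; 3,051,630 required, 3,052,073 in favor — approved.
C: a majority of 7838967 is 3919484; 3,919,484 required, 3,917,466 in favor — not approved.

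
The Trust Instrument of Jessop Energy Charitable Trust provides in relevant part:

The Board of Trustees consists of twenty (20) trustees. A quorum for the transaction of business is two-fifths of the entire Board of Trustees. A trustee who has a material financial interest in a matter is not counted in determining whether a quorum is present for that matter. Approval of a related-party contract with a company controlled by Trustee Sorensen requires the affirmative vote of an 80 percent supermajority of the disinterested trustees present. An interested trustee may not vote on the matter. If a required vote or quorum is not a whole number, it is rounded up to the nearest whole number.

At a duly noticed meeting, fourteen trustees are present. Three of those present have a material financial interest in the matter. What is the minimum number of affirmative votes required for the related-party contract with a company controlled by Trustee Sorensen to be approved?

9

The related-party contract with a company controlled by Trustee Sorensen requires four-fifths of the disinterested trustees present (14 − 3 = 11).
4/5 of 11 = 8.80, rounded up to 9.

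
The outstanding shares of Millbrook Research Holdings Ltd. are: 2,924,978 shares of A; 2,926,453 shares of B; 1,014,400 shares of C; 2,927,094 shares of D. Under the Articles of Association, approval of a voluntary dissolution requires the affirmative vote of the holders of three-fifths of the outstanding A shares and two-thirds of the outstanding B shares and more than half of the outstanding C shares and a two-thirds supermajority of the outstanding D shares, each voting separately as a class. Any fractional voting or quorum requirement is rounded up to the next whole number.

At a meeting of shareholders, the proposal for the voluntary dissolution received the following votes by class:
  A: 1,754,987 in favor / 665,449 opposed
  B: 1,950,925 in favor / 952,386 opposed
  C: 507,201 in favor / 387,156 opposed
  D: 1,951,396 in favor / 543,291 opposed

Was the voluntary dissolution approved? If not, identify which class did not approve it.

Not approved — the B shares did not give the required vote.

A: 3/5 of 2924978 = 1754986.80, rounded up to 1754987; 1,754,987 required, 1,754,987 in favor — approved.
B: 2/3 of 2926453 = 1950968.67, rounded up to 1950969; 1,950,969 required, 1,950,925 in favor — not approved.
C: a majority of 1014400 is 507201; 507,201 required, 507,201 in favor — approved.
D: 2/3 of 2927094 = 1951396; 1,951,396 required, 1,951,396 in favor — approved.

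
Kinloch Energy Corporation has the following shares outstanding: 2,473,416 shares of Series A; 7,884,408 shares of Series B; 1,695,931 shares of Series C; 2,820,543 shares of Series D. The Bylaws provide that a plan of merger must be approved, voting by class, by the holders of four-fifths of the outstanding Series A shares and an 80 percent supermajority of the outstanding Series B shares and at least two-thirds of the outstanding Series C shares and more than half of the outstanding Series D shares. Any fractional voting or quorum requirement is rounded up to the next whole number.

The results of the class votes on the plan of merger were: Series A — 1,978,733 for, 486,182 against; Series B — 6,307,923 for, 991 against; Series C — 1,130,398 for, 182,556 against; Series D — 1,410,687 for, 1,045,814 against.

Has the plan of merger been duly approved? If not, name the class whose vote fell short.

Series A: 4/5 of 2473416 = 1978732.80, rounded up to 1978733; 1,978,733 required, 1,978,733 in favor — approved.
Series B: 4/5 of 7884408 = 6307526.40, rounded up to 6307527; 6,307,527 required, 6,307,923 in favor — approved.
Series C: 2/3 of 1695931 = 1130620.67, rounded up to 1130621; 1,130,621 required, 1,130,398 in favor — not approved.
Series D: a majority of 2820543 is 1410272; 1,410,272 required, 1,410,687 in favor — approved.

Not approved — the Series C shares did not give the required vote.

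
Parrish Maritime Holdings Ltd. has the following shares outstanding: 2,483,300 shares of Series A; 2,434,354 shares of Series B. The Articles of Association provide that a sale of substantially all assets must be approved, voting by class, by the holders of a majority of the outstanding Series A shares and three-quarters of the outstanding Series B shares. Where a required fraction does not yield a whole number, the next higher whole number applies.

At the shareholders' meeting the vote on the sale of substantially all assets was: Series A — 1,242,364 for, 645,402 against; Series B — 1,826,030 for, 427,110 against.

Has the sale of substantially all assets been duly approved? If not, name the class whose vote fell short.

Approved — every class gave the required vote.

Series A: a majority of 2483300 is 1241651; 1,241,651 required, 1,242,364 in favor — approved.
Series B: 3/4 of 2434354 = 1825765.50, rounded up to 1825766; 1,825,766 required, 1,826,030 in favor — approved.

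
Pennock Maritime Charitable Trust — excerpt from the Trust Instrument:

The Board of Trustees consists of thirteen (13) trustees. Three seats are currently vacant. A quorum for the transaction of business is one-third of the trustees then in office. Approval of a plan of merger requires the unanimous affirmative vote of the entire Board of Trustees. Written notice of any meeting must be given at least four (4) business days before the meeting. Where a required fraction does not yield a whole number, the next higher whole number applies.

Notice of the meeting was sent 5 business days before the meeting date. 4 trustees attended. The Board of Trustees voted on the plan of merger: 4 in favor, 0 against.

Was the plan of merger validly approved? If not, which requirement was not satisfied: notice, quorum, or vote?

Invalid — vote requirement not satisfied.

Notice: 5 business days given; 4 required (5 ≥ 4). Satisfied.
Quorum: 4 present; quorum is 4. Satisfied.
Vote: the plan of merger requires the unanimous vote of the entire Board of Trustees (13). Unanimous means all 13, so 13 affirmative votes are needed; 4 voted in favor. Not satisfied.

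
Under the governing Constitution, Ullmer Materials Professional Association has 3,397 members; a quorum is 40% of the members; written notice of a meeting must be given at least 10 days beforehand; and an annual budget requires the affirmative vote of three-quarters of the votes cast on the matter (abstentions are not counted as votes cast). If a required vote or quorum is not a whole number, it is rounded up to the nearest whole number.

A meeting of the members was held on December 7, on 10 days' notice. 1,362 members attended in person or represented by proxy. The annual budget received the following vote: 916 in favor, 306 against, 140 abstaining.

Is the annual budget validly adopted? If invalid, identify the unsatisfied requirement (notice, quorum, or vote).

Invalid — vote requirement not satisfied.

Notice: 10 days given; 10 required. Satisfied.
Quorum: 40% of 3,397 = 1,358.80, rounded up to 1,359; 1,362 present. Satisfied.
Vote: requires three-fourths of the votes cast (1,362 − 140 abstaining = 1,222); 3/4 of 1222 = 916.50, rounded up to 917, so 917 needed; 916 in favor. Not satisfied.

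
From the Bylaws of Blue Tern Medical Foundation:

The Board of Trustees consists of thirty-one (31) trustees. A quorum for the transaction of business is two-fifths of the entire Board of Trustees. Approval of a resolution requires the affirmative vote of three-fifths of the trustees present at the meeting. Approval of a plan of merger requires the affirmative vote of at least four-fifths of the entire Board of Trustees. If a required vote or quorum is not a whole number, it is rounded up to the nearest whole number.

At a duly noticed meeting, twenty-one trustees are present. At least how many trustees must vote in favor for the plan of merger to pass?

The plan of merger requires four-fifths of the entire Board of Trustees (31).
4/5 of 31 = 24.80, rounded up to 25.
(Only 21 can vote, so the plan of merger cannot pass at this meeting, but the required vote is still 25.)

25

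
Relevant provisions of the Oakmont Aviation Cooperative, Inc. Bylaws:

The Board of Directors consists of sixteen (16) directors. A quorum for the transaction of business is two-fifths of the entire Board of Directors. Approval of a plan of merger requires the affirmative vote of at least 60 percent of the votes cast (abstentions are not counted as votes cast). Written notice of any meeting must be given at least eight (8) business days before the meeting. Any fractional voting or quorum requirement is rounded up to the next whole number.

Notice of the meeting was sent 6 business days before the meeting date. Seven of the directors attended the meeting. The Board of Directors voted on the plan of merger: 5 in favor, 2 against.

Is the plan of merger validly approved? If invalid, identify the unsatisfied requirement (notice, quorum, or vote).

Invalid — notice requirement not satisfied.

Notice: 6 business days given; 8 required (6 < 8). Not satisfied.
Quorum: 7 present; quorum is 7. Satisfied.
Vote: the plan of merger requires three-fifths of the votes cast (7). 3/5 of 7 = 4.20, rounded up to 5, so 5 affirmative votes are needed; 5 voted in favor. Satisfied.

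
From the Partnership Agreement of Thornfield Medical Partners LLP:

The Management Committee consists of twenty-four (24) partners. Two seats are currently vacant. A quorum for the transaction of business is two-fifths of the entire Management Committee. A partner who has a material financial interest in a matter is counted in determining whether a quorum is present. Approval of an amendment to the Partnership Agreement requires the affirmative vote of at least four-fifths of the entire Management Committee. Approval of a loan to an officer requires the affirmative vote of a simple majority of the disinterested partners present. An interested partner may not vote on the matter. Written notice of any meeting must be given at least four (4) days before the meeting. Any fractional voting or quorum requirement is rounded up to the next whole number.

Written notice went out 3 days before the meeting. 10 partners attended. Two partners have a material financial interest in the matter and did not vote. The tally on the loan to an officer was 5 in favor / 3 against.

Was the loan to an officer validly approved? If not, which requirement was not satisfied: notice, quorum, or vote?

Invalid — notice requirement not satisfied.

Notice: 3 days given; 4 required (3 < 4). Not satisfied.
Quorum: 10 present (interested partners count toward quorum); quorum is 10. Satisfied.
Vote: the loan to an officer requires a majority of the disinterested partners present (10 − 2 = 8). A majority of 8 is 5, so 5 affirmative votes are needed; 5 voted in favor. Satisfied.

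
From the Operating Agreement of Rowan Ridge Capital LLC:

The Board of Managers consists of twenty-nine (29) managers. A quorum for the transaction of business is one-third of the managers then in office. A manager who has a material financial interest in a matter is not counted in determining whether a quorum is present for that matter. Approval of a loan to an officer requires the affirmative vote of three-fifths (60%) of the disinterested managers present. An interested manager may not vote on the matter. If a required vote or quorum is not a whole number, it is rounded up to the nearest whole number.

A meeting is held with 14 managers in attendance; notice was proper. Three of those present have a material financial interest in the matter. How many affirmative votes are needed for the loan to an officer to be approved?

The loan to an officer requires three-fifths of the disinterested managers present (14 − 3 = 11).
3/5 of 11 = 6.60, rounded up to 7.

7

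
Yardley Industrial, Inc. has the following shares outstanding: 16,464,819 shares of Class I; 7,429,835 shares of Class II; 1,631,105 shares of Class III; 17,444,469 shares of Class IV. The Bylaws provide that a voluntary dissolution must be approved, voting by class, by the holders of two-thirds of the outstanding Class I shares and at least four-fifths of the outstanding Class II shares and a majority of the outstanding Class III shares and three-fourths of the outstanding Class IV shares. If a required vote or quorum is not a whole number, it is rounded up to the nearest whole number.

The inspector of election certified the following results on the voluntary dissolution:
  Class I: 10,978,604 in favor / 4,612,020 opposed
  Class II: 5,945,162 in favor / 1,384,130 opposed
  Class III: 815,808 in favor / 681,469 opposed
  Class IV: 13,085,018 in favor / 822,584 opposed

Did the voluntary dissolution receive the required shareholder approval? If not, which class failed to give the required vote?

Approved — every class gave the required vote.

Class I: 2/3 of 16464819 = 10976546; 10,976,546 required, 10,978,604 in favor — approved.
Class II: 4/5 of 7429835 = 5943868; 5,943,868 required, 5,945,162 in favor — approved.
Class III: a majority of 1631105 is 815553; 815,553 required, 815,808 in favor — approved.
Class IV: 3/4 of 17444469 = 13083351.75, rounded up to 13083352; 13,083,352 required, 13,085,018 in favor — approved.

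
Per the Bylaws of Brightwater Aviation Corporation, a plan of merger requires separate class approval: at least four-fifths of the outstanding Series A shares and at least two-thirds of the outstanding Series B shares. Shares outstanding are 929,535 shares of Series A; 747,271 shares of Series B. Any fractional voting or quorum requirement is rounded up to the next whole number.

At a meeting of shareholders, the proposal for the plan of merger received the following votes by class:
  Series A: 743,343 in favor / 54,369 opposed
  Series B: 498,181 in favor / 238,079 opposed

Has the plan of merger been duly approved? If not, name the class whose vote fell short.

Series A: 4/5 of 929535 = 743628; 743,628 required, 743,343 in favor — not approved.
Series B: 2/3 of 747271 = 498180.67, rounded up to 498181; 498,181 required, 498,181 in favor — approved.

Not approved — the Series A shares did not give the required vote.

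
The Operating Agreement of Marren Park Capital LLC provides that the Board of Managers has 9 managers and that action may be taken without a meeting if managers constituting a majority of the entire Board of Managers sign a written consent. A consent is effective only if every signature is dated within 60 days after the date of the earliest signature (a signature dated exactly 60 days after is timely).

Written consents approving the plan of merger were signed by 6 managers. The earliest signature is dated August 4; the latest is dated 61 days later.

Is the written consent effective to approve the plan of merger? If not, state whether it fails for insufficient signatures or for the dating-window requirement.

Signatures required: a majority of 9 — a majority of 9 is 5, so 5 needed; 6 signed. Sufficient.
Dating window: the latest signature is 61 days after the earliest; the limit is 60 days. Outside the window.

Not effective — dating-window requirement not satisfied.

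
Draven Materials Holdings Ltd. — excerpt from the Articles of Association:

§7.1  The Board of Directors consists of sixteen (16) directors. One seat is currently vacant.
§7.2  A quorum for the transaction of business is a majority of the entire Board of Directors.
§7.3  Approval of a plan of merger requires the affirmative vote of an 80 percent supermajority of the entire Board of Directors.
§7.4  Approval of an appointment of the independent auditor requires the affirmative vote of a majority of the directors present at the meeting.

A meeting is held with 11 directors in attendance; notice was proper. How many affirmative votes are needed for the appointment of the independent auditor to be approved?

6

The appointment of the independent auditor requires a majority of the directors present (11).
A majority of 11 is 6.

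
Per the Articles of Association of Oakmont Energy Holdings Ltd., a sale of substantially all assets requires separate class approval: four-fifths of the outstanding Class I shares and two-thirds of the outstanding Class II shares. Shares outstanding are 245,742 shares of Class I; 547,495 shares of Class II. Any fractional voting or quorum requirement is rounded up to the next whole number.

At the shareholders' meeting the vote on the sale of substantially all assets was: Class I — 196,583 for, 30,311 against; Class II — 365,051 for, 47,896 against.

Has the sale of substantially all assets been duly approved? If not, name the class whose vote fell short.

Not approved — the Class I shares did not give the required vote.

Class I: 4/5 of 245742 = 196593.60, rounded up to 196594; 196,594 required, 196,583 in favor — not approved.
Class II: 2/3 of 547495 = 364996.67, rounded up to 364997; 364,997 required, 365,051 in favor — approved.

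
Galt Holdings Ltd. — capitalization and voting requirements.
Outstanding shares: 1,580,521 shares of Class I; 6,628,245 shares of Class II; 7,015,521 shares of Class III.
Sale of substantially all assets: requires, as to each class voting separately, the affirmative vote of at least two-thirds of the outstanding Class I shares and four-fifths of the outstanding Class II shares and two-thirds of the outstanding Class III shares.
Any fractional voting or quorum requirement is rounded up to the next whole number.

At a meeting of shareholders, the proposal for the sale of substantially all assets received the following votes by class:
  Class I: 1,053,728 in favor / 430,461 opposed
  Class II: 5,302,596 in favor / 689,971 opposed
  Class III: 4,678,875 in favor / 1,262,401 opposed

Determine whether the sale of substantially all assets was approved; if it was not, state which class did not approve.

Class I: 2/3 of 1580521 = 1053680.67, rounded up to 1053681; 1,053,681 required, 1,053,728 in favor — approved.
Class II: 4/5 of 6628245 = 5302596; 5,302,596 required, 5,302,596 in favor — approved.
Class III: 2/3 of 7015521 = 4677014; 4,677,014 required, 4,678,875 in favor — approved.

Approved — every class gave the required vote.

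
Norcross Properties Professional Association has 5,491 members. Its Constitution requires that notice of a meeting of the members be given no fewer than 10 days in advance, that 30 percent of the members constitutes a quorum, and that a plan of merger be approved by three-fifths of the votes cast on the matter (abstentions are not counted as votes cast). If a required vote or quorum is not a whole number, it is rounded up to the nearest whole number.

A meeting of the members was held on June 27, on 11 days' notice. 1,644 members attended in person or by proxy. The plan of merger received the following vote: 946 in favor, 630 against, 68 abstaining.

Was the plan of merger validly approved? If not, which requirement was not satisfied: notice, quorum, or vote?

Notice: 11 days given; 10 required. Satisfied.
Quorum: 30% of 5,491 = 1,647.30, rounded up to 1,648; 1,644 present. Not satisfied.
Vote: requires three-fifths of the votes cast (1,644 − 68 abstaining = 1,576); 3/5 of 1576 = 945.60, rounded up to 946, so 946 needed; 946 in favor. Satisfied.

Invalid — quorum requirement not satisfied.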